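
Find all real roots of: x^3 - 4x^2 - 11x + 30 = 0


Let p(x) = x^3 - 4x^2 - 11x + 30. By the rational root theorem (leading coefficient 1), any rational root is an integer divisor of 30: try ±1, ±2, ... in turn.
Test x = 1: value = 16 ≠ 0.
Test x = -1: value = 36 ≠ 0.
Test x = 2: value = 0 ✓, so (x - 2) is a factor.
Synthetic division by (x - 2): bring down 1; 1(2) - 4 = -2; (-2)(2) - 11 = -15; (-15)(2) + 30 = 0 → quotient x^2 - 2x - 15, remainder 0.
Solve the quadratic x^2 - 2x - 15 = 0: discriminant = (-2)^2 - 4(1)(-15) = 4 + 60 = 64.
sqrt(64) = 8, so x = (2 ± 8)/2: x = 5 or x = -3.

x = -3, x = 2, x = 5


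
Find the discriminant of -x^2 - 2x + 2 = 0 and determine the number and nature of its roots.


For ax^2 + bx + c = 0, discriminant D = b^2 - 4ac
Here a = -1, b = -2, c = 2
D = (-2)^2 - 4(-1)(2) = 4 + 8 = 12

D = 12 > 0 but not a perfect square
The equation has 2 distinct real irrational roots.

Discriminant = 12, 2 distinct real irrational roots


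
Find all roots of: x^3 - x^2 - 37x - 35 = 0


Let p(x) = x^3 - x^2 - 37x - 35. By the rational root theorem (leading coefficient 1), any rational root is an integer divisor of 35: try ±1, ±2, ... in turn.
Test x = 1: value = -72 ≠ 0.
Test x = -1: value = 0 ✓, so (x + 1) is a factor.
Synthetic division by (x + 1): bring down 1; 1(-1) - 1 = -2; (-2)(-1) - 37 = -35; (-35)(-1) - 35 = 0 → quotient x^2 - 2x - 35, remainder 0.
Solve the quadratic x^2 - 2x - 35 = 0: discriminant = (-2)^2 - 4(1)(-35) = 4 + 140 = 144.
sqrt(144) = 12, so x = (2 ± 12)/2: x = 7 or x = -5.
Collecting all roots found:

x = -5, x = -1, x = 7


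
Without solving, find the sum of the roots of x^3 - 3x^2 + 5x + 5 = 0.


By Vieta's formulas for x^3 + bx^2 + cx + d = 0:
  r1 + r2 + r3 = -b/a = 3
  r1*r2 + r1*r3 + r2*r3 = c/a = 5
  r1*r2*r3 = -d/a = -5


Sum = 3


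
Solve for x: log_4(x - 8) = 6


Convert to exponential form: x - 8 = 4^6 = 4096
x = 4096 + 8 = 4104
Check: log_4(4104 - 8) = log_4(4096) = log_4(4096) = 6 ✓

x = 4104


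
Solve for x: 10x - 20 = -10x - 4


Starting with: 10x - 20 = -10x - 4
Move all x terms to left: (10 + 10)x = -4 + 20
Simplify: 20x = 16
Divide both sides by 20: x = 4/5

x = 4/5


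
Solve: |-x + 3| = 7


An absolute value equation |expr| = 7 gives two cases:
Case 1: -x + 3 = 7
  -x = 4, so x = -4
Case 2: -x + 3 = -7
  -x = -10, so x = 10

x = -4, x = 10


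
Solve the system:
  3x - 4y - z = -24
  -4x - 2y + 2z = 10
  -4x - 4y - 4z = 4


Using Cramer's rule. Expand each determinant along the first row.
D  = 3*[(-2)*(-4) - 2*(-4)] - (-4)*[(-4)*(-4) - 2*(-4)] + (-1)*[(-4)*(-4) - (-2)*(-4)]
  = 3*(16) - (-4)*(24) + (-1)*(8) = 136
Dx = (-24)*[(-2)*(-4) - 2*(-4)] - (-4)*[10*(-4) - 2*4] + (-1)*[10*(-4) - (-2)*4]
  = (-24)*(16) - (-4)*(-48) + (-1)*(-32) = -544
Dy = 3*[10*(-4) - 2*4] - (-24)*[(-4)*(-4) - 2*(-4)] + (-1)*[(-4)*4 - 10*(-4)]
  = 3*(-48) - (-24)*(24) + (-1)*(24) = 408
Dz = 3*[(-2)*4 - 10*(-4)] - (-4)*[(-4)*4 - 10*(-4)] + (-24)*[(-4)*(-4) - (-2)*(-4)]
  = 3*(32) - (-4)*(24) + (-24)*(8) = 0
x = Dx/D = -544/136 = -4, y = Dy/D = 408/136 = 3, z = Dz/D = 0/136 = 0
Check eq1: (3)(-4) + (-4)(3) + (-1)(0) = -24 = -24 ✓
Check eq2: (-4)(-4) + (-2)(3) + (2)(0) = 10 = 10 ✓
Check eq3: (-4)(-4) + (-4)(3) + (-4)(0) = 4 = 4 ✓

x = -4, y = 3, z = 0


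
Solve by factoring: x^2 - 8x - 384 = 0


We need two numbers that multiply to -384 and add to -8.
Those numbers are -24 and 16 (since (-24) * 16 = -384 and (-24) + 16 = -8).
So x^2 - 8x - 384 = (x - 24)(x + 16) = 0
Setting each factor to zero: x = 24 or x = -16

x = -16, x = 24


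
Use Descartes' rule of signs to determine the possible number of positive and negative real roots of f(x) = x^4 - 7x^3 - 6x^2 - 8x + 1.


Descartes' rule of signs:

For positive roots, count sign changes in f(x) = x^4 - 7x^3 - 6x^2 - 8x + 1:
Signs of coefficients: +, -, -, -, +
Number of sign changes: 2
Possible positive real roots: 2, 0

For negative roots, examine f(-x) = x^4 + 7x^3 - 6x^2 + 8x + 1:
Signs of coefficients: +, +, -, +, +
Number of sign changes: 2
Possible negative real roots: 2, 0

Positive roots: 2 or 0; Negative roots: 2 or 0


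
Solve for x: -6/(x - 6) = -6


Multiply both sides by (x - 6): -6 = -6(x - 6)
Distribute: -6 = -6x + 36
-6x = -6 - 36 = -42
x = 7

x = 7


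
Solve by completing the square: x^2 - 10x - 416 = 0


Start: x^2 - 10x - 416 = 0
Move constant: x^2 - 10x = 416
Half of -10 is -5, squared is 25
Add 25 to both sides: x^2 - 10x + 25 = 441
(x - 5)^2 = 441
x - 5 = ±21
x = 5 + 21 = 26 or x = 5 - 21 = -16

x = -16, x = 26


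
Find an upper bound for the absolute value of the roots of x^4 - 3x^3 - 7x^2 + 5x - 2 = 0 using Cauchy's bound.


Cauchy's bound: all roots r satisfy |r| <= 1 + max(|a_i/a_n|) for i = 0,...,n-1
where a_n is the leading coefficient.

Coefficients: [1, -3, -7, 5, -2]
Leading coefficient a_n = 1
Ratios |a_i/a_n|: 3, 7, 5, 2
Maximum ratio: 7
Cauchy's bound: |r| <= 1 + 7 = 8

Upper bound = 8


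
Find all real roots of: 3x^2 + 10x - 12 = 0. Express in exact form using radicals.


Using the quadratic formula: x = (-b ± sqrt(b^2 - 4ac)) / (2a)
Here a = 3, b = 10, c = -12
Discriminant = b^2 - 4ac = 10^2 - 4(3)(-12) = 100 + 144 = 244
Since discriminant = 244 > 0, there are two real roots.
x = (-10 ± 2*sqrt(61)) / 6
Simplifying: x = (-5 ± sqrt(61)) / 3
Numerically: x ≈ 0.9367 or x ≈ -4.2701

x = (-5 + sqrt(61)) / 3 or x = (-5 - sqrt(61)) / 3


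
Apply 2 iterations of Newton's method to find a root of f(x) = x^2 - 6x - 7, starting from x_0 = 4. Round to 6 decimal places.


Newton's method: x_(n+1) = x_n - f(x_n)/f'(x_n)
f(x) = x^2 - 6x - 7
f'(x) = 2x - 6

Iteration 1:
  f(4.000000) = -15.000000
  f'(4.000000) = 2.000000
  x_1 = 4.000000 - (-15.000000)/(2.000000) = 11.500000

Iteration 2:
  f(11.500000) = 56.250000
  f'(11.500000) = 17.000000
  x_2 = 11.500000 - (56.250000)/(17.000000) = 8.191176

x_2 = 8.191176


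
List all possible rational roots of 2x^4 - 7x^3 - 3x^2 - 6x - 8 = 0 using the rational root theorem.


Rational root theorem: possible roots are ±p/q where:
  p divides the constant term (-8): p ∈ {1, 2, 4, 8}
  q divides the leading coefficient (2): q ∈ {1, 2}

All possible rational roots: -8, -4, -2, -1, -1/2, 1/2, 1, 2, 4, 8

-8, -4, -2, -1, -1/2, 1/2, 1, 2, 4, 8


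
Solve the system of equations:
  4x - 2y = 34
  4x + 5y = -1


Using Cramer's rule:
Determinant D = (4)(5) - (4)(-2) = 20 + 8 = 28
Dx = (34)(5) - (-1)(-2) = 170 - 2 = 168
Dy = (4)(-1) - (4)(34) = -4 - 136 = -140
x = Dx/D = 168/28 = 6
y = Dy/D = -140/28 = -5

x = 6, y = -5


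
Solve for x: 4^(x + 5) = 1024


Express both sides with the same base.
1024 = 4^5
Since the bases match, equate exponents: x + 5 = 5
So x = 5 - (5) = 0

x = 0


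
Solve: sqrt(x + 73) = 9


Square both sides: x + 73 = 9^2 = 81
x = 81 - 73 = 8
x = 8
Check: sqrt(1*8 + 73) = sqrt(81) = 9 ✓

x = 8


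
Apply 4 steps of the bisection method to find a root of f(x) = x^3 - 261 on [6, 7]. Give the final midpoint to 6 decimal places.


f(x) = x^3 - 261
f(6) = -45 < 0
f(7) = 82 > 0

Step 1: midpoint = (6.000000 + 7.000000)/2 = 6.500000
  f(6.500000) = 13.625000
  f(mid) > 0, so root is in [6.000000, 6.500000]

Step 2: midpoint = (6.000000 + 6.500000)/2 = 6.250000
  f(6.250000) = -16.859375
  f(mid) < 0, so root is in [6.250000, 6.500000]

Step 3: midpoint = (6.250000 + 6.500000)/2 = 6.375000
  f(6.375000) = -1.916016
  f(mid) < 0, so root is in [6.375000, 6.500000]

Step 4: midpoint = (6.375000 + 6.500000)/2 = 6.437500
  f(6.437500) = 5.779053
  f(mid) > 0, so root is in [6.375000, 6.437500]

midpoint = 6.437500


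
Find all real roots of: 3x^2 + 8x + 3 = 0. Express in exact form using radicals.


Using the quadratic formula: x = (-b ± sqrt(b^2 - 4ac)) / (2a)
Here a = 3, b = 8, c = 3
Discriminant = b^2 - 4ac = 8^2 - 4(3)(3) = 64 - 36 = 28
Since discriminant = 28 > 0, there are two real roots.
x = (-8 ± 2*sqrt(7)) / 6
Simplifying: x = (-4 ± sqrt(7)) / 3
Numerically: x ≈ -0.4514 or x ≈ -2.2153

x = (-4 + sqrt(7)) / 3 or x = (-4 - sqrt(7)) / 3


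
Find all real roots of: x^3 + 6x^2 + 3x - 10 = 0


Let p(x) = x^3 + 6x^2 + 3x - 10. By the rational root theorem (leading coefficient 1), any rational root is an integer divisor of 10: try ±1, ±2, ... in turn.
Test x = 1: value = 0 ✓, so (x - 1) is a factor.
Synthetic division by (x - 1): bring down 1; 1(1) + 6 = 7; 7(1) + 3 = 10; 10(1) - 10 = 0 → quotient x^2 + 7x + 10, remainder 0.
Solve the quadratic x^2 + 7x + 10 = 0: discriminant = 7^2 - 4(1)(10) = 49 - 40 = 9.
sqrt(9) = 3, so x = (-7 ± 3)/2: x = -2 or x = -5.

x = -5, x = -2, x = 1


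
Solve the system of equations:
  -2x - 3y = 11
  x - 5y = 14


Using Cramer's rule:
Determinant D = (-2)(-5) - (1)(-3) = 10 + 3 = 13
Dx = (11)(-5) - (14)(-3) = -55 + 42 = -13
Dy = (-2)(14) - (1)(11) = -28 - 11 = -39
x = Dx/D = -13/13 = -1
y = Dy/D = -39/13 = -3

x = -1, y = -3


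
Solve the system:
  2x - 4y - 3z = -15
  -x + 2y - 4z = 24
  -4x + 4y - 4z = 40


Using Cramer's rule. Expand each determinant along the first row.
D  = 2*[2*(-4) - (-4)*4] - (-4)*[(-1)*(-4) - (-4)*(-4)] + (-3)*[(-1)*4 - 2*(-4)]
  = 2*(8) - (-4)*(-12) + (-3)*(4) = -44
Dx = (-15)*[2*(-4) - (-4)*4] - (-4)*[24*(-4) - (-4)*40] + (-3)*[24*4 - 2*40]
  = (-15)*(8) - (-4)*(64) + (-3)*(16) = 88
Dy = 2*[24*(-4) - (-4)*40] - (-15)*[(-1)*(-4) - (-4)*(-4)] + (-3)*[(-1)*40 - 24*(-4)]
  = 2*(64) - (-15)*(-12) + (-3)*(56) = -220
Dz = 2*[2*40 - 24*4] - (-4)*[(-1)*40 - 24*(-4)] + (-15)*[(-1)*4 - 2*(-4)]
  = 2*(-16) - (-4)*(56) + (-15)*(4) = 132
x = Dx/D = 88/-44 = -2, y = Dy/D = -220/-44 = 5, z = Dz/D = 132/-44 = -3
Check eq1: (2)(-2) + (-4)(5) + (-3)(-3) = -15 = -15 ✓
Check eq2: (-1)(-2) + (2)(5) + (-4)(-3) = 24 = 24 ✓
Check eq3: (-4)(-2) + (4)(5) + (-4)(-3) = 40 = 40 ✓

x = -2, y = 5, z = -3


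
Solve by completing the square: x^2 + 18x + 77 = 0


Start: x^2 + 18x + 77 = 0
Move constant: x^2 + 18x = -77
Half of 18 is 9, squared is 81
Add 81 to both sides: x^2 + 18x + 81 = 4
(x + 9)^2 = 4
x + 9 = ±2
x = -9 + 2 = -7 or x = -9 - 2 = -11

x = -11, x = -7


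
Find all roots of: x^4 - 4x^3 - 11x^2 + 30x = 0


The constant term is 0, so x = 0 is a root. Factor out x:
  x^3 - 4x^2 - 11x + 30 = 0
Let p(x) = x^3 - 4x^2 - 11x + 30. By the rational root theorem (leading coefficient 1), any rational root is an integer divisor of 30: try ±1, ±2, ... in turn.
Test x = 1: value = 16 ≠ 0.
Test x = -1: value = 36 ≠ 0.
Test x = 2: value = 0 ✓, so (x - 2) is a factor.
Synthetic division by (x - 2): bring down 1; 1(2) - 4 = -2; (-2)(2) - 11 = -15; (-15)(2) + 30 = 0 → quotient x^2 - 2x - 15, remainder 0.
Solve the quadratic x^2 - 2x - 15 = 0: discriminant = (-2)^2 - 4(1)(-15) = 4 + 60 = 64.
sqrt(64) = 8, so x = (2 ± 8)/2: x = 5 or x = -3.
Collecting all roots found:

x = -3, x = 0, x = 2, x = 5


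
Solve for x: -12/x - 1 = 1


Subtract -1 from both sides: -12/x = 2
Multiply both sides by x: -12 = 2 * x
Divide by 2: x = -6

x = -6


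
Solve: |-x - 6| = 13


An absolute value equation |expr| = 13 gives two cases:
Case 1: -x - 6 = 13
  -x = 19, so x = -19
Case 2: -x - 6 = -13
  -x = -7, so x = 7

x = -19, x = 7


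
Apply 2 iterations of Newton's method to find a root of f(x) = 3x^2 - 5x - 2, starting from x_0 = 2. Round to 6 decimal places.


Newton's method: x_(n+1) = x_n - f(x_n)/f'(x_n)
f(x) = 3x^2 - 5x - 2
f'(x) = 6x - 5

Iteration 1:
  f(2.000000) = 0.000000
  f'(2.000000) = 7.000000
  x_1 = 2.000000 - (0.000000)/(7.000000) = 2.000000

Iteration 2:
  f(2.000000) = 0.000000
  f'(2.000000) = 7.000000
  x_2 = 2.000000 - (0.000000)/(7.000000) = 2.000000

x_2 = 2.000000


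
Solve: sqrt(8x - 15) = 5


Square both sides: 8x - 15 = 5^2 = 25
8x = 25 + 15 = 40
x = 5
Check: sqrt(8*5 - 15) = sqrt(25) = 5 ✓

x = 5


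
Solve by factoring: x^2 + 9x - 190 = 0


We need two numbers that multiply to -190 and add to 9.
Those numbers are 19 and -10 (since 19 * (-10) = -190 and 19 + (-10) = 9).
So x^2 + 9x - 190 = (x + 19)(x - 10) = 0
Setting each factor to zero: x = -19 or x = 10

x = -19, x = 10


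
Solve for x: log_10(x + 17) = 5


Convert to exponential form: x + 17 = 10^5 = 100000
x = 100000 - 17 = 99983
Check: log_10(99983 + 17) = log_10(100000) = log_10(100000) = 5 ✓

x = 99983


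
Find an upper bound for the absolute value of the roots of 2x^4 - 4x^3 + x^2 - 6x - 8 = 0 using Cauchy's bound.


Cauchy's bound: all roots r satisfy |r| <= 1 + max(|a_i/a_n|) for i = 0,...,n-1
where a_n is the leading coefficient.

Coefficients: [2, -4, 1, -6, -8]
Leading coefficient a_n = 2
Ratios |a_i/a_n|: 2, 1/2, 3, 4
Maximum ratio: 4
Cauchy's bound: |r| <= 1 + 4 = 5

Upper bound = 5


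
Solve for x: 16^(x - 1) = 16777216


Express both sides with the same base.
16777216 = 16^6
Since the bases match, equate exponents: x - 1 = 6
So x = 6 - (-1) = 7

x = 7


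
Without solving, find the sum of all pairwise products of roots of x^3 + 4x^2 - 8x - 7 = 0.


By Vieta's formulas for x^3 + bx^2 + cx + d = 0:
  r1 + r2 + r3 = -b/a = -4
  r1*r2 + r1*r3 + r2*r3 = c/a = -8
  r1*r2*r3 = -d/a = 7


Sum of pairwise products = -8


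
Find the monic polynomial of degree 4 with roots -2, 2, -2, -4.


A monic polynomial with roots -2, 2, -2, -4 is:
p(x) = (x + 2)(x - 2)(x + 2)(x + 4)
After multiplying by (x + 2): x + 2
After multiplying by (x - 2): x^2 - 4
After multiplying by (x + 2): x^3 + 2x^2 - 4x - 8
After multiplying by (x + 4): x^4 + 6x^3 + 4x^2 - 24x - 32

x^4 + 6x^3 + 4x^2 - 24x - 32


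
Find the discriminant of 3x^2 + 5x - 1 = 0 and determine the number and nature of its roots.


For ax^2 + bx + c = 0, discriminant D = b^2 - 4ac
Here a = 3, b = 5, c = -1
D = (5)^2 - 4(3)(-1) = 25 + 12 = 37

D = 37 > 0 but not a perfect square
The equation has 2 distinct real irrational roots.

Discriminant = 37, 2 distinct real irrational roots


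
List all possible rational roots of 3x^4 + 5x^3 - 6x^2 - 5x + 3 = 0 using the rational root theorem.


Rational root theorem: possible roots are ±p/q where:
  p divides the constant term (3): p ∈ {1, 3}
  q divides the leading coefficient (3): q ∈ {1, 3}

All possible rational roots: -3, -1, -1/3, 1/3, 1, 3

-3, -1, -1/3, 1/3, 1, 3


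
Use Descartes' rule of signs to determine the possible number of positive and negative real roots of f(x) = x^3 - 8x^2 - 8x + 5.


Descartes' rule of signs:

For positive roots, count sign changes in f(x) = x^3 - 8x^2 - 8x + 5:
Signs of coefficients: +, -, -, +
Number of sign changes: 2
Possible positive real roots: 2, 0

For negative roots, examine f(-x) = -x^3 - 8x^2 + 8x + 5:
Signs of coefficients: -, -, +, +
Number of sign changes: 1
Possible negative real roots: 1

Positive roots: 2 or 0; Negative roots: 1


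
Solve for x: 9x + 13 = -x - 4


Starting with: 9x + 13 = -x - 4
Move all x terms to left: (9 + 1)x = -4 - 13
Simplify: 10x = -17
Divide both sides by 10: x = -17/10

x = -17/10


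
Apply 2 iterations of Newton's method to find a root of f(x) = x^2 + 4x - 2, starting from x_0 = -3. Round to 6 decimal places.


Newton's method: x_(n+1) = x_n - f(x_n)/f'(x_n)
f(x) = x^2 + 4x - 2
f'(x) = 2x + 4

Iteration 1:
  f(-3.000000) = -5.000000
  f'(-3.000000) = -2.000000
  x_1 = -3.000000 - (-5.000000)/(-2.000000) = -5.500000

Iteration 2:
  f(-5.500000) = 6.250000
  f'(-5.500000) = -7.000000
  x_2 = -5.500000 - (6.250000)/(-7.000000) = -4.607143

x_2 = -4.607143


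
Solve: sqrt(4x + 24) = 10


Square both sides: 4x + 24 = 10^2 = 100
4x = 100 - 24 = 76
x = 19
Check: sqrt(4*19 + 24) = sqrt(100) = 10 ✓

x = 19


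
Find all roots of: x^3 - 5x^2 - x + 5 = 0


Let p(x) = x^3 - 5x^2 - x + 5. By the rational root theorem (leading coefficient 1), any rational root is an integer divisor of 5: try ±1, ±2, ... in turn.
Test x = 1: value = 0 ✓, so (x - 1) is a factor.
Synthetic division by (x - 1): bring down 1; 1(1) - 5 = -4; (-4)(1) - 1 = -5; (-5)(1) + 5 = 0 → quotient x^2 - 4x - 5, remainder 0.
Solve the quadratic x^2 - 4x - 5 = 0: discriminant = (-4)^2 - 4(1)(-5) = 16 + 20 = 36.
sqrt(36) = 6, so x = (4 ± 6)/2: x = 5 or x = -1.
Collecting all roots found:

x = -1, x = 1, x = 5


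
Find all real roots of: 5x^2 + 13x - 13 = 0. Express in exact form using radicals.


Using the quadratic formula: x = (-b ± sqrt(b^2 - 4ac)) / (2a)
Here a = 5, b = 13, c = -13
Discriminant = b^2 - 4ac = 13^2 - 4(5)(-13) = 169 + 260 = 429
Since discriminant = 429 > 0, there are two real roots.
x = (-13 ± sqrt(429)) / 10
Numerically: x ≈ 0.7712 or x ≈ -3.3712

x = (-13 + sqrt(429)) / 10 or x = (-13 - sqrt(429)) / 10


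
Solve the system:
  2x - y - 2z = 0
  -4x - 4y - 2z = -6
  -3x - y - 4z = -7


Using Cramer's rule. Expand each determinant along the first row.
D  = 2*[(-4)*(-4) - (-2)*(-1)] - (-1)*[(-4)*(-4) - (-2)*(-3)] + (-2)*[(-4)*(-1) - (-4)*(-3)]
  = 2*(14) - (-1)*(10) + (-2)*(-8) = 54
Dx = 0*[(-4)*(-4) - (-2)*(-1)] - (-1)*[(-6)*(-4) - (-2)*(-7)] + (-2)*[(-6)*(-1) - (-4)*(-7)]
  = 0*(14) - (-1)*(10) + (-2)*(-22) = 54
Dy = 2*[(-6)*(-4) - (-2)*(-7)] - 0*[(-4)*(-4) - (-2)*(-3)] + (-2)*[(-4)*(-7) - (-6)*(-3)]
  = 2*(10) - 0*(10) + (-2)*(10) = 0
Dz = 2*[(-4)*(-7) - (-6)*(-1)] - (-1)*[(-4)*(-7) - (-6)*(-3)] + 0*[(-4)*(-1) - (-4)*(-3)]
  = 2*(22) - (-1)*(10) + 0*(-8) = 54
x = Dx/D = 54/54 = 1, y = Dy/D = 0/54 = 0, z = Dz/D = 54/54 = 1
Check eq1: (2)(1) + (-1)(0) + (-2)(1) = 0 = 0 ✓
Check eq2: (-4)(1) + (-4)(0) + (-2)(1) = -6 = -6 ✓
Check eq3: (-3)(1) + (-1)(0) + (-4)(1) = -7 = -7 ✓

x = 1, y = 0, z = 1


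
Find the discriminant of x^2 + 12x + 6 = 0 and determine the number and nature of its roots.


For ax^2 + bx + c = 0, discriminant D = b^2 - 4ac
Here a = 1, b = 12, c = 6
D = (12)^2 - 4(1)(6) = 144 - 24 = 120

D = 120 > 0 but not a perfect square
The equation has 2 distinct real irrational roots.

Discriminant = 120, 2 distinct real irrational roots


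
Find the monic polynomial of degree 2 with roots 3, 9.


A monic polynomial with roots 3, 9 is:
p(x) = (x - 3)(x - 9)
After multiplying by (x - 3): x - 3
After multiplying by (x - 9): x^2 - 12x + 27

x^2 - 12x + 27


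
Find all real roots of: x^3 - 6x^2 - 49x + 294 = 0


Let p(x) = x^3 - 6x^2 - 49x + 294. By the rational root theorem (leading coefficient 1), any rational root is an integer divisor of 294: try ±1, ±2, ... in turn.
Test x = 1: value = 240 ≠ 0.
Test x = -1: value = 336 ≠ 0.
Test x = 2: value = 180 ≠ 0.
Test x = -2: value = 360 ≠ 0.
Test x = 3: value = 120 ≠ 0.
Test x = -3: value = 360 ≠ 0.
Test x = 6: value = 0 ✓, so (x - 6) is a factor.
Synthetic division by (x - 6): bring down 1; 1(6) - 6 = 0; 0(6) - 49 = -49; (-49)(6) + 294 = 0 → quotient x^2 - 49, remainder 0.
Solve the quadratic x^2 - 49 = 0: discriminant = 0^2 - 4(1)(-49) = 0 + 196 = 196.
sqrt(196) = 14, so x = (0 ± 14)/2: x = 7 or x = -7.

x = -7, x = 6, x = 7


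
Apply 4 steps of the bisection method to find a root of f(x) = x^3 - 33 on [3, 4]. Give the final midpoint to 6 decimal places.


f(x) = x^3 - 33
f(3) = -6 < 0
f(4) = 31 > 0

Step 1: midpoint = (3.000000 + 4.000000)/2 = 3.500000
  f(3.500000) = 9.875000
  f(mid) > 0, so root is in [3.000000, 3.500000]

Step 2: midpoint = (3.000000 + 3.500000)/2 = 3.250000
  f(3.250000) = 1.328125
  f(mid) > 0, so root is in [3.000000, 3.250000]

Step 3: midpoint = (3.000000 + 3.250000)/2 = 3.125000
  f(3.125000) = -2.482422
  f(mid) < 0, so root is in [3.125000, 3.250000]

Step 4: midpoint = (3.125000 + 3.250000)/2 = 3.187500
  f(3.187500) = -0.614502
  f(mid) < 0, so root is in [3.187500, 3.250000]

midpoint = 3.187500


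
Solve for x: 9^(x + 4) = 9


Express both sides with the same base.
9 = 9^1
Since the bases match, equate exponents: x + 4 = 1
So x = 1 - (4) = -3

x = -3


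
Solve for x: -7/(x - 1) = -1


Multiply both sides by (x - 1): -7 = -1(x - 1)
Distribute: -7 = -x + 1
-x = -7 - 1 = -8
x = 8

x = 8


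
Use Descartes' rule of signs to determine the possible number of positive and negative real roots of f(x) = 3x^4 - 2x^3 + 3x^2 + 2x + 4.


Descartes' rule of signs:

For positive roots, count sign changes in f(x) = 3x^4 - 2x^3 + 3x^2 + 2x + 4:
Signs of coefficients: +, -, +, +, +
Number of sign changes: 2
Possible positive real roots: 2, 0

For negative roots, examine f(-x) = 3x^4 + 2x^3 + 3x^2 - 2x + 4:
Signs of coefficients: +, +, +, -, +
Number of sign changes: 2
Possible negative real roots: 2, 0

Positive roots: 2 or 0; Negative roots: 2 or 0


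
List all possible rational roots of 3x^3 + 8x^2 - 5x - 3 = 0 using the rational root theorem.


Rational root theorem: possible roots are ±p/q where:
  p divides the constant term (-3): p ∈ {1, 3}
  q divides the leading coefficient (3): q ∈ {1, 3}

All possible rational roots: -3, -1, -1/3, 1/3, 1, 3

-3, -1, -1/3, 1/3, 1, 3


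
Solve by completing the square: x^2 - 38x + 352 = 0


Start: x^2 - 38x + 352 = 0
Move constant: x^2 - 38x = -352
Half of -38 is -19, squared is 361
Add 361 to both sides: x^2 - 38x + 361 = 9
(x - 19)^2 = 9
x - 19 = ±3
x = 19 + 3 = 22 or x = 19 - 3 = 16

x = 16, x = 22


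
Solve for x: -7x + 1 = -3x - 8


Starting with: -7x + 1 = -3x - 8
Move all x terms to left: (-7 + 3)x = -8 - 1
Simplify: -4x = -9
Divide both sides by -4: x = 9/4

x = 9/4


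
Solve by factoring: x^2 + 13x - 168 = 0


We need two numbers that multiply to -168 and add to 13.
Those numbers are 21 and -8 (since 21 * (-8) = -168 and 21 + (-8) = 13).
So x^2 + 13x - 168 = (x + 21)(x - 8) = 0
Setting each factor to zero: x = -21 or x = 8

x = -21, x = 8


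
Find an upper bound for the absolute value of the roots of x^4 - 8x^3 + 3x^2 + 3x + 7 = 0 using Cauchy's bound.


Cauchy's bound: all roots r satisfy |r| <= 1 + max(|a_i/a_n|) for i = 0,...,n-1
where a_n is the leading coefficient.

Coefficients: [1, -8, 3, 3, 7]
Leading coefficient a_n = 1
Ratios |a_i/a_n|: 8, 3, 3, 7
Maximum ratio: 8
Cauchy's bound: |r| <= 1 + 8 = 9

Upper bound = 9


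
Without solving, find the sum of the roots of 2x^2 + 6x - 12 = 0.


By Vieta's formulas for ax^2 + bx + c = 0:
  Sum of roots = -b/a
  Product of roots = c/a

Here a = 2, b = 6, c = -12
Sum = -(6)/2 = -3
Product = -12/2 = -6

Sum = -3


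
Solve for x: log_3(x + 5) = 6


Convert to exponential form: x + 5 = 3^6 = 729
x = 729 - 5 = 724
Check: log_3(724 + 5) = log_3(729) = log_3(729) = 6 ✓

x = 724


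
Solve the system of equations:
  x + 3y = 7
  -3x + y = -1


Using Cramer's rule:
Determinant D = (1)(1) - (-3)(3) = 1 + 9 = 10
Dx = (7)(1) - (-1)(3) = 7 + 3 = 10
Dy = (1)(-1) - (-3)(7) = -1 + 21 = 20
x = Dx/D = 10/10 = 1
y = Dy/D = 20/10 = 2

x = 1, y = 2


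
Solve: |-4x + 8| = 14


An absolute value equation |expr| = 14 gives two cases:
Case 1: -4x + 8 = 14
  -4x = 6, so x = -3/2
Case 2: -4x + 8 = -14
  -4x = -22, so x = 11/2

x = -3/2, x = 11/2


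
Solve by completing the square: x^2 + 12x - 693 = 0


Start: x^2 + 12x - 693 = 0
Move constant: x^2 + 12x = 693
Half of 12 is 6, squared is 36
Add 36 to both sides: x^2 + 12x + 36 = 729
(x + 6)^2 = 729
x + 6 = ±27
x = -6 + 27 = 21 or x = -6 - 27 = -33

x = -33, x = 21


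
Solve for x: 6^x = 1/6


Express both sides with the same base.
1/6 = 6^(-1)
Since the bases match: x = -1

x = -1


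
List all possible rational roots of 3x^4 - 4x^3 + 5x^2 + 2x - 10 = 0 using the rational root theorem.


Rational root theorem: possible roots are ±p/q where:
  p divides the constant term (-10): p ∈ {1, 2, 5, 10}
  q divides the leading coefficient (3): q ∈ {1, 3}

All possible rational roots: -10, -5, -10/3, -2, -5/3, -1, -2/3, -1/3, 1/3, 2/3, 1, 5/3, 2, 10/3, 5, 10

-10, -5, -10/3, -2, -5/3, -1, -2/3, -1/3, 1/3, 2/3, 1, 5/3, 2, 10/3, 5, 10


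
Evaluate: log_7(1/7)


We need the exponent such that 7^? = 1/7
7^(-1) = 1/7^1 = 1/7
Therefore log_7(1/7) = -1

-1


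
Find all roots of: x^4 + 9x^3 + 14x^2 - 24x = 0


The constant term is 0, so x = 0 is a root. Factor out x:
  x^3 + 9x^2 + 14x - 24 = 0
Let p(x) = x^3 + 9x^2 + 14x - 24. By the rational root theorem (leading coefficient 1), any rational root is an integer divisor of 24: try ±1, ±2, ... in turn.
Test x = 1: value = 0 ✓, so (x - 1) is a factor.
Synthetic division by (x - 1): bring down 1; 1(1) + 9 = 10; 10(1) + 14 = 24; 24(1) - 24 = 0 → quotient x^2 + 10x + 24, remainder 0.
Solve the quadratic x^2 + 10x + 24 = 0: discriminant = 10^2 - 4(1)(24) = 100 - 96 = 4.
sqrt(4) = 2, so x = (-10 ± 2)/2: x = -4 or x = -6.
Collecting all roots found:

x = -6, x = -4, x = 0, x = 1


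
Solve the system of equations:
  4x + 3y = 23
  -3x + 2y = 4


Using Cramer's rule:
Determinant D = (4)(2) - (-3)(3) = 8 + 9 = 17
Dx = (23)(2) - (4)(3) = 46 - 12 = 34
Dy = (4)(4) - (-3)(23) = 16 + 69 = 85
x = Dx/D = 34/17 = 2
y = Dy/D = 85/17 = 5

x = 2, y = 5


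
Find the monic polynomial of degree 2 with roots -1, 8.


A monic polynomial with roots -1, 8 is:
p(x) = (x + 1)(x - 8)
After multiplying by (x + 1): x + 1
After multiplying by (x - 8): x^2 - 7x - 8

x^2 - 7x - 8


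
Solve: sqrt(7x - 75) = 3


Square both sides: 7x - 75 = 3^2 = 9
7x = 9 + 75 = 84
x = 12
Check: sqrt(7*12 - 75) = sqrt(9) = 3 ✓

x = 12


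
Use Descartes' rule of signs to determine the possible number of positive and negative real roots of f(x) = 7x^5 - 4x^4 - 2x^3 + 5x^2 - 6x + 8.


Descartes' rule of signs:

For positive roots, count sign changes in f(x) = 7x^5 - 4x^4 - 2x^3 + 5x^2 - 6x + 8:
Signs of coefficients: +, -, -, +, -, +
Number of sign changes: 4
Possible positive real roots: 4, 2, 0

For negative roots, examine f(-x) = -7x^5 - 4x^4 + 2x^3 + 5x^2 + 6x + 8:
Signs of coefficients: -, -, +, +, +, +
Number of sign changes: 1
Possible negative real roots: 1

Positive roots: 4 or 2 or 0; Negative roots: 1


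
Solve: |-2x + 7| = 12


An absolute value equation |expr| = 12 gives two cases:
Case 1: -2x + 7 = 12
  -2x = 5, so x = -5/2
Case 2: -2x + 7 = -12
  -2x = -19, so x = 19/2

x = -5/2, x = 19/2


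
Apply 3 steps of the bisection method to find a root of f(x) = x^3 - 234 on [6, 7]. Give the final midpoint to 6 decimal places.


f(x) = x^3 - 234
f(6) = -18 < 0
f(7) = 109 > 0

Step 1: midpoint = (6.000000 + 7.000000)/2 = 6.500000
  f(6.500000) = 40.625000
  f(mid) > 0, so root is in [6.000000, 6.500000]

Step 2: midpoint = (6.000000 + 6.500000)/2 = 6.250000
  f(6.250000) = 10.140625
  f(mid) > 0, so root is in [6.000000, 6.250000]

Step 3: midpoint = (6.000000 + 6.250000)/2 = 6.125000
  f(6.125000) = -4.216797
  f(mid) < 0, so root is in [6.125000, 6.250000]

midpoint = 6.125000


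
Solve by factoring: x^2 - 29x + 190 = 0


We need two numbers that multiply to 190 and add to -29.
Those numbers are -10 and -19 (since (-10) * (-19) = 190 and (-10) + (-19) = -29).
So x^2 - 29x + 190 = (x - 10)(x - 19) = 0
Setting each factor to zero: x = 10 or x = 19

x = 10, x = 19


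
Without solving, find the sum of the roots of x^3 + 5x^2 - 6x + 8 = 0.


By Vieta's formulas for x^3 + bx^2 + cx + d = 0:
  r1 + r2 + r3 = -b/a = -5
  r1*r2 + r1*r3 + r2*r3 = c/a = -6
  r1*r2*r3 = -d/a = -8


Sum = -5


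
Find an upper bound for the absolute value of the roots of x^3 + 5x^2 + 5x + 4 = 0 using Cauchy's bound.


Cauchy's bound: all roots r satisfy |r| <= 1 + max(|a_i/a_n|) for i = 0,...,n-1
where a_n is the leading coefficient.

Coefficients: [1, 5, 5, 4]
Leading coefficient a_n = 1
Ratios |a_i/a_n|: 5, 5, 4
Maximum ratio: 5
Cauchy's bound: |r| <= 1 + 5 = 6

Upper bound = 6


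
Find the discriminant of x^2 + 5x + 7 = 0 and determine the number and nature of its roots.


For ax^2 + bx + c = 0, discriminant D = b^2 - 4ac
Here a = 1, b = 5, c = 7
D = (5)^2 - 4(1)(7) = 25 - 28 = -3

D = -3 < 0
The equation has no real roots (2 complex conjugate roots).

Discriminant = -3, no real roots (2 complex conjugate roots)


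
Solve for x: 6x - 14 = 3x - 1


Starting with: 6x - 14 = 3x - 1
Move all x terms to left: (6 - 3)x = -1 + 14
Simplify: 3x = 13
Divide both sides by 3: x = 13/3

x = 13/3


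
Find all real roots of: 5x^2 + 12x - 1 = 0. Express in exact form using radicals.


Using the quadratic formula: x = (-b ± sqrt(b^2 - 4ac)) / (2a)
Here a = 5, b = 12, c = -1
Discriminant = b^2 - 4ac = 12^2 - 4(5)(-1) = 144 + 20 = 164
Since discriminant = 164 > 0, there are two real roots.
x = (-12 ± 2*sqrt(41)) / 10
Simplifying: x = (-6 ± sqrt(41)) / 5
Numerically: x ≈ 0.0806 or x ≈ -2.4806

x = (-6 + sqrt(41)) / 5 or x = (-6 - sqrt(41)) / 5


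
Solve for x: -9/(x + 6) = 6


Multiply both sides by (x + 6): -9 = 6(x + 6)
Distribute: -9 = 6x + 36
6x = -9 - 36 = -45
x = -15/2

x = -15/2


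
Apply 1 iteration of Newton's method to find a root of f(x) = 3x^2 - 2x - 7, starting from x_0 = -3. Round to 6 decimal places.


Newton's method: x_(n+1) = x_n - f(x_n)/f'(x_n)
f(x) = 3x^2 - 2x - 7
f'(x) = 6x - 2

Iteration 1:
  f(-3.000000) = 26.000000
  f'(-3.000000) = -20.000000
  x_1 = -3.000000 - (26.000000)/(-20.000000) = -1.700000

x_1 = -1.700000


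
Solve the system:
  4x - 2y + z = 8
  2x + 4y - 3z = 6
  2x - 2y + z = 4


Using Cramer's rule. Expand each determinant along the first row.
D  = 4*[4*1 - (-3)*(-2)] - (-2)*[2*1 - (-3)*2] + 1*[2*(-2) - 4*2]
  = 4*(-2) - (-2)*(8) + 1*(-12) = -4
Dx = 8*[4*1 - (-3)*(-2)] - (-2)*[6*1 - (-3)*4] + 1*[6*(-2) - 4*4]
  = 8*(-2) - (-2)*(18) + 1*(-28) = -8
Dy = 4*[6*1 - (-3)*4] - 8*[2*1 - (-3)*2] + 1*[2*4 - 6*2]
  = 4*(18) - 8*(8) + 1*(-4) = 4
Dz = 4*[4*4 - 6*(-2)] - (-2)*[2*4 - 6*2] + 8*[2*(-2) - 4*2]
  = 4*(28) - (-2)*(-4) + 8*(-12) = 8
x = Dx/D = -8/-4 = 2, y = Dy/D = 4/-4 = -1, z = Dz/D = 8/-4 = -2
Check eq1: (4)(2) + (-2)(-1) + (1)(-2) = 8 = 8 ✓
Check eq2: (2)(2) + (4)(-1) + (-3)(-2) = 6 = 6 ✓
Check eq3: (2)(2) + (-2)(-1) + (1)(-2) = 4 = 4 ✓

x = 2, y = -1, z = -2


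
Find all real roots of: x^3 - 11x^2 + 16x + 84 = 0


Let p(x) = x^3 - 11x^2 + 16x + 84. By the rational root theorem (leading coefficient 1), any rational root is an integer divisor of 84: try ±1, ±2, ... in turn.
Test x = 1: value = 90 ≠ 0.
Test x = -1: value = 56 ≠ 0.
Test x = 2: value = 80 ≠ 0.
Test x = -2: value = 0 ✓, so (x + 2) is a factor.
Synthetic division by (x + 2): bring down 1; 1(-2) - 11 = -13; (-13)(-2) + 16 = 42; 42(-2) + 84 = 0 → quotient x^2 - 13x + 42, remainder 0.
Solve the quadratic x^2 - 13x + 42 = 0: discriminant = (-13)^2 - 4(1)(42) = 169 - 168 = 1.
sqrt(1) = 1, so x = (13 ± 1)/2: x = 7 or x = 6.

x = -2, x = 6, x = 7


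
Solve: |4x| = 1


An absolute value equation |expr| = 1 gives two cases:
Case 1: 4x = 1
  4x = 1, so x = 1/4
Case 2: 4x = -1
  4x = -1, so x = -1/4

x = -1/4, x = 1/4


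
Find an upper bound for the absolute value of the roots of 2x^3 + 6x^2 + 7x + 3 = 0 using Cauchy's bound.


Cauchy's bound: all roots r satisfy |r| <= 1 + max(|a_i/a_n|) for i = 0,...,n-1
where a_n is the leading coefficient.

Coefficients: [2, 6, 7, 3]
Leading coefficient a_n = 2
Ratios |a_i/a_n|: 3, 7/2, 3/2
Maximum ratio: 7/2
Cauchy's bound: |r| <= 1 + 7/2 = 9/2

Upper bound = 9/2


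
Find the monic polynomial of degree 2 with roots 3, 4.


A monic polynomial with roots 3, 4 is:
p(x) = (x - 3)(x - 4)
After multiplying by (x - 3): x - 3
After multiplying by (x - 4): x^2 - 7x + 12

x^2 - 7x + 12


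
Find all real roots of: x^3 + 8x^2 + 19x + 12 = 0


Let p(x) = x^3 + 8x^2 + 19x + 12. By the rational root theorem (leading coefficient 1), any rational root is an integer divisor of 12: try ±1, ±2, ... in turn.
Test x = 1: value = 40 ≠ 0.
Test x = -1: value = 0 ✓, so (x + 1) is a factor.
Synthetic division by (x + 1): bring down 1; 1(-1) + 8 = 7; 7(-1) + 19 = 12; 12(-1) + 12 = 0 → quotient x^2 + 7x + 12, remainder 0.
Solve the quadratic x^2 + 7x + 12 = 0: discriminant = 7^2 - 4(1)(12) = 49 - 48 = 1.
sqrt(1) = 1, so x = (-7 ± 1)/2: x = -3 or x = -4.

x = -4, x = -3, x = -1


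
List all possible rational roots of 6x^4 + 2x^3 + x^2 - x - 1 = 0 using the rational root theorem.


Rational root theorem: possible roots are ±p/q where:
  p divides the constant term (-1): p ∈ {1}
  q divides the leading coefficient (6): q ∈ {1, 2, 3, 6}

All possible rational roots: -1, -1/2, -1/3, -1/6, 1/6, 1/3, 1/2, 1

-1, -1/2, -1/3, -1/6, 1/6, 1/3, 1/2, 1


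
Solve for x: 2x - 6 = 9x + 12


Starting with: 2x - 6 = 9x + 12
Move all x terms to left: (2 - 9)x = 12 + 6
Simplify: -7x = 18
Divide both sides by -7: x = -18/7

x = -18/7


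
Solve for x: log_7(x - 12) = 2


Convert to exponential form: x - 12 = 7^2 = 49
x = 49 + 12 = 61
Check: log_7(61 - 12) = log_7(49) = log_7(49) = 2 ✓

x = 61


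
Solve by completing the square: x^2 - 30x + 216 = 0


Start: x^2 - 30x + 216 = 0
Move constant: x^2 - 30x = -216
Half of -30 is -15, squared is 225
Add 225 to both sides: x^2 - 30x + 225 = 9
(x - 15)^2 = 9
x - 15 = ±3
x = 15 + 3 = 18 or x = 15 - 3 = 12

x = 12, x = 18


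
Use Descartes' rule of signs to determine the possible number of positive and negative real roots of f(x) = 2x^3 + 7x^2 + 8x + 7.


Descartes' rule of signs:

For positive roots, count sign changes in f(x) = 2x^3 + 7x^2 + 8x + 7:
Signs of coefficients: +, +, +, +
Number of sign changes: 0
Possible positive real roots: 0

For negative roots, examine f(-x) = -2x^3 + 7x^2 - 8x + 7:
Signs of coefficients: -, +, -, +
Number of sign changes: 3
Possible negative real roots: 3, 1

Positive roots: 0; Negative roots: 3 or 1


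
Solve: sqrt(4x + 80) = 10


Square both sides: 4x + 80 = 10^2 = 100
4x = 100 - 80 = 20
x = 5
Check: sqrt(4*5 + 80) = sqrt(100) = 10 ✓

x = 5


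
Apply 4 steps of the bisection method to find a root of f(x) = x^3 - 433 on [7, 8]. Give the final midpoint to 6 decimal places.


f(x) = x^3 - 433
f(7) = -90 < 0
f(8) = 79 > 0

Step 1: midpoint = (7.000000 + 8.000000)/2 = 7.500000
  f(7.500000) = -11.125000
  f(mid) < 0, so root is in [7.500000, 8.000000]

Step 2: midpoint = (7.500000 + 8.000000)/2 = 7.750000
  f(7.750000) = 32.484375
  f(mid) > 0, so root is in [7.500000, 7.750000]

Step 3: midpoint = (7.500000 + 7.750000)/2 = 7.625000
  f(7.625000) = 10.322266
  f(mid) > 0, so root is in [7.500000, 7.625000]

Step 4: midpoint = (7.500000 + 7.625000)/2 = 7.562500
  f(7.562500) = -0.489990
  f(mid) < 0, so root is in [7.562500, 7.625000]

midpoint = 7.562500


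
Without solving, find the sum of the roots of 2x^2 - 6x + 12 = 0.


By Vieta's formulas for ax^2 + bx + c = 0:
  Sum of roots = -b/a
  Product of roots = c/a

Here a = 2, b = -6, c = 12
Sum = -(-6)/2 = 3
Product = 12/2 = 6

Sum = 3


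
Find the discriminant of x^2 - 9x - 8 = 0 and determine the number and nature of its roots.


For ax^2 + bx + c = 0, discriminant D = b^2 - 4ac
Here a = 1, b = -9, c = -8
D = (-9)^2 - 4(1)(-8) = 81 + 32 = 113

D = 113 > 0 but not a perfect square
The equation has 2 distinct real irrational roots.

Discriminant = 113, 2 distinct real irrational roots


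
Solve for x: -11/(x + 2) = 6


Multiply both sides by (x + 2): -11 = 6(x + 2)
Distribute: -11 = 6x + 12
6x = -11 - 12 = -23
x = -23/6

x = -23/6


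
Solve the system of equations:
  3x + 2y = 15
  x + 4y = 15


Using Cramer's rule:
Determinant D = (3)(4) - (1)(2) = 12 - 2 = 10
Dx = (15)(4) - (15)(2) = 60 - 30 = 30
Dy = (3)(15) - (1)(15) = 45 - 15 = 30
x = Dx/D = 30/10 = 3
y = Dy/D = 30/10 = 3

x = 3, y = 3


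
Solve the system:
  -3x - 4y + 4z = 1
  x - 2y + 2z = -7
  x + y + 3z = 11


Using Cramer's rule. Expand each determinant along the first row.
D  = (-3)*[(-2)*3 - 2*1] - (-4)*[1*3 - 2*1] + 4*[1*1 - (-2)*1]
  = (-3)*(-8) - (-4)*(1) + 4*(3) = 40
Dx = 1*[(-2)*3 - 2*1] - (-4)*[(-7)*3 - 2*11] + 4*[(-7)*1 - (-2)*11]
  = 1*(-8) - (-4)*(-43) + 4*(15) = -120
Dy = (-3)*[(-7)*3 - 2*11] - 1*[1*3 - 2*1] + 4*[1*11 - (-7)*1]
  = (-3)*(-43) - 1*(1) + 4*(18) = 200
Dz = (-3)*[(-2)*11 - (-7)*1] - (-4)*[1*11 - (-7)*1] + 1*[1*1 - (-2)*1]
  = (-3)*(-15) - (-4)*(18) + 1*(3) = 120
x = Dx/D = -120/40 = -3, y = Dy/D = 200/40 = 5, z = Dz/D = 120/40 = 3
Check eq1: (-3)(-3) + (-4)(5) + (4)(3) = 1 = 1 ✓
Check eq2: (1)(-3) + (-2)(5) + (2)(3) = -7 = -7 ✓
Check eq3: (1)(-3) + (1)(5) + (3)(3) = 11 = 11 ✓

x = -3, y = 5, z = 3


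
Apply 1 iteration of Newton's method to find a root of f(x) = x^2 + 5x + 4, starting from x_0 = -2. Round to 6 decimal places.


Newton's method: x_(n+1) = x_n - f(x_n)/f'(x_n)
f(x) = x^2 + 5x + 4
f'(x) = 2x + 5

Iteration 1:
  f(-2.000000) = -2.000000
  f'(-2.000000) = 1.000000
  x_1 = -2.000000 - (-2.000000)/(1.000000) = 0.000000

x_1 = 0.000000


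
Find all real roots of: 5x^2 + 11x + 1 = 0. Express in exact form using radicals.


Using the quadratic formula: x = (-b ± sqrt(b^2 - 4ac)) / (2a)
Here a = 5, b = 11, c = 1
Discriminant = b^2 - 4ac = 11^2 - 4(5)(1) = 121 - 20 = 101
Since discriminant = 101 > 0, there are two real roots.
x = (-11 ± sqrt(101)) / 10
Numerically: x ≈ -0.0950 or x ≈ -2.1050

x = (-11 + sqrt(101)) / 10 or x = (-11 - sqrt(101)) / 10


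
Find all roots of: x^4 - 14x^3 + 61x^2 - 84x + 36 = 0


Let p(x) = x^4 - 14x^3 + 61x^2 - 84x + 36. By the rational root theorem (leading coefficient 1), any rational root is an integer divisor of 36: try ±1, ±2, ... in turn.
Test x = 1: value = 0 ✓, so (x - 1) is a factor.
Synthetic division by (x - 1): bring down 1; 1(1) - 14 = -13; (-13)(1) + 61 = 48; 48(1) - 84 = -36; (-36)(1) + 36 = 0 → quotient x^3 - 13x^2 + 48x - 36, remainder 0.
Continue with the quotient x^3 - 13x^2 + 48x - 36 (candidates must divide 36; re-test x = 1 first in case it repeats).
Test x = 1: value = 0 ✓, so (x - 1) is a factor.
Synthetic division by (x - 1): bring down 1; 1(1) - 13 = -12; (-12)(1) + 48 = 36; 36(1) - 36 = 0 → quotient x^2 - 12x + 36, remainder 0.
Solve the quadratic x^2 - 12x + 36 = 0: discriminant = (-12)^2 - 4(1)(36) = 144 - 144 = 0.
Discriminant = 0, so a double root: x = 12/2 = 6.
Collecting all roots found:

x = 1 (multiplicity 2), x = 6 (multiplicity 2)


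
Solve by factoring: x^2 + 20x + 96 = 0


We need two numbers that multiply to 96 and add to 20.
Those numbers are 8 and 12 (since 8 * 12 = 96 and 8 + 12 = 20).
So x^2 + 20x + 96 = (x + 8)(x + 12) = 0
Setting each factor to zero: x = -8 or x = -12

x = -12, x = -8


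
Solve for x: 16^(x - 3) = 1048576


Express both sides with the same base.
1048576 = 16^5
Since the bases match, equate exponents: x - 3 = 5
So x = 5 - (-3) = 8

x = 8


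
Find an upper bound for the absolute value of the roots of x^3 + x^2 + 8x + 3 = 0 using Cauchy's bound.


Cauchy's bound: all roots r satisfy |r| <= 1 + max(|a_i/a_n|) for i = 0,...,n-1
where a_n is the leading coefficient.

Coefficients: [1, 1, 8, 3]
Leading coefficient a_n = 1
Ratios |a_i/a_n|: 1, 8, 3
Maximum ratio: 8
Cauchy's bound: |r| <= 1 + 8 = 9

Upper bound = 9


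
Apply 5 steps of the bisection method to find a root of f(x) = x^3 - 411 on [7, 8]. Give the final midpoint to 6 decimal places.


f(x) = x^3 - 411
f(7) = -68 < 0
f(8) = 101 > 0

Step 1: midpoint = (7.000000 + 8.000000)/2 = 7.500000
  f(7.500000) = 10.875000
  f(mid) > 0, so root is in [7.000000, 7.500000]

Step 2: midpoint = (7.000000 + 7.500000)/2 = 7.250000
  f(7.250000) = -29.921875
  f(mid) < 0, so root is in [7.250000, 7.500000]

Step 3: midpoint = (7.250000 + 7.500000)/2 = 7.375000
  f(7.375000) = -9.869141
  f(mid) < 0, so root is in [7.375000, 7.500000]

Step 4: midpoint = (7.375000 + 7.500000)/2 = 7.437500
  f(7.437500) = 0.415771
  f(mid) > 0, so root is in [7.375000, 7.437500]

Step 5: midpoint = (7.375000 + 7.437500)/2 = 7.406250
  f(7.406250) = -4.748383
  f(mid) < 0, so root is in [7.406250, 7.437500]

midpoint = 7.406250


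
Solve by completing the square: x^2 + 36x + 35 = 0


Start: x^2 + 36x + 35 = 0
Move constant: x^2 + 36x = -35
Half of 36 is 18, squared is 324
Add 324 to both sides: x^2 + 36x + 324 = 289
(x + 18)^2 = 289
x + 18 = ±17
x = -18 + 17 = -1 or x = -18 - 17 = -35

x = -35, x = -1


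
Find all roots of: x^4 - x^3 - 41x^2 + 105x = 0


The constant term is 0, so x = 0 is a root. Factor out x:
  x^3 - x^2 - 41x + 105 = 0
Let p(x) = x^3 - x^2 - 41x + 105. By the rational root theorem (leading coefficient 1), any rational root is an integer divisor of 105: try ±1, ±2, ... in turn.
Test x = 1: value = 64 ≠ 0.
Test x = -1: value = 144 ≠ 0.
Test x = 3: value = 0 ✓, so (x - 3) is a factor.
Synthetic division by (x - 3): bring down 1; 1(3) - 1 = 2; 2(3) - 41 = -35; (-35)(3) + 105 = 0 → quotient x^2 + 2x - 35, remainder 0.
Solve the quadratic x^2 + 2x - 35 = 0: discriminant = 2^2 - 4(1)(-35) = 4 + 140 = 144.
sqrt(144) = 12, so x = (-2 ± 12)/2: x = 5 or x = -7.
Collecting all roots found:

x = -7, x = 0, x = 3, x = 5
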